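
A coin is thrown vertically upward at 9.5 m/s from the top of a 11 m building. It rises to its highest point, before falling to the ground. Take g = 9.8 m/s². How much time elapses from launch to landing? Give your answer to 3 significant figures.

2.75 s

Phase 1 (rising): v₀ = 9.50 m/s, a = -9.8 m/s².
v = v₀ + at → t = (0 − 9.50) / -9.8 = 0.969 s
v² = v₀² + 2aΔx → Δx = (0² − 9.50²)/(2·-9.8) = 4.60 m

Phase 2 (falling): v₀ = 0 m/s, a = -9.8 m/s².
Falls 15.6 m from rest: t = √(2·15.6/9.8) = 1.78 s; v = g·t = 17.5 m/s.
Total time = 0.969 + 1.78 = 2.75 s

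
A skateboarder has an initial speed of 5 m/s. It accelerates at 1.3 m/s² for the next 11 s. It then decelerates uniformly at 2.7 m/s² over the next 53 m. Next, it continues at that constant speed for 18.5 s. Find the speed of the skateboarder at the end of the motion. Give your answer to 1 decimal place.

9.3 m/s

Phase 1 (accelerating): v₀ = 5.00 m/s, a = 1.3 m/s².
v = v₀ + at = 5.00 + (1.3)(11) = 19.3 m/s
Δx = v₀t + ½at² = 5.00·11 + 0.5·1.3·11² = 134 m

Phase 2 (decelerating): v₀ = 19.3 m/s, a = -2.7 m/s².
v² = v₀² + 2aΔx = 19.3² + 2·-2.7·53 = 86.3 → v = 9.29 m/s
t = (v − v₀)/a = (9.29 − 19.3)/-2.7 = 3.71 s

Phase 3 (constant speed): v₀ = 9.29 m/s, a = 0 m/s².
v = v₀ + at = 9.29 + (0)(18.5) = 9.29 m/s
Δx = v₀t + ½at² = 9.29·18.5 + 0.5·0·18.5² = 172 m
Final speed = 9.29 m/s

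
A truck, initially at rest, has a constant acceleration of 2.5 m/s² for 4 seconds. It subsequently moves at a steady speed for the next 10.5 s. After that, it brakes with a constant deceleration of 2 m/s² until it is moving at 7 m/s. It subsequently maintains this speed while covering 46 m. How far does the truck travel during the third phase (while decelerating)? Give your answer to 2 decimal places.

12.75 m

Phase 1 (accelerating): v₀ = 0 m/s, a = 2.5 m/s².
v = v₀ + at = 0 + (2.5)(4) = 10.0 m/s
Δx = v₀t + ½at² = 0·4 + 0.5·2.5·4² = 20.0 m

Phase 2 (constant speed): v₀ = 10.0 m/s, a = 0 m/s².
v = v₀ + at = 10.0 + (0)(10.5) = 10.0 m/s
Δx = v₀t + ½at² = 10.0·10.5 + 0.5·0·10.5² = 105 m

Phase 3 (decelerating): v₀ = 10.0 m/s, a = -2 m/s².
v = v₀ + at → t = (7 − 10.0) / -2 = 1.50 s
v² = v₀² + 2aΔx → Δx = (7² − 10.0²)/(2·-2) = 12.8 m
Distance in phase 3 = 12.8 m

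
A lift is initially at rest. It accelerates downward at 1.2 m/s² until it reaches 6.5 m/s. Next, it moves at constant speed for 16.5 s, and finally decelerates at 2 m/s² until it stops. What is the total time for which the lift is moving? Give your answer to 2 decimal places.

Phase 1 (accelerating): v₀ = 0 m/s, a = 1.2 m/s².
v = v₀ + at → t = (6.5 − 0) / 1.2 = 5.42 s
v² = v₀² + 2aΔx → Δx = (6.5² − 0²)/(2·1.2) = 17.6 m

Phase 2 (constant speed): v₀ = 6.50 m/s, a = 0 m/s².
v = v₀ + at = 6.50 + (0)(16.5) = 6.50 m/s
Δx = v₀t + ½at² = 6.50·16.5 + 0.5·0·16.5² = 107 m

Phase 3 (decelerating): v₀ = 6.50 m/s, a = -2 m/s².
v = v₀ + at → t = (0 − 6.50) / -2 = 3.25 s
v² = v₀² + 2aΔx → Δx = (0² − 6.50²)/(2·-2) = 10.6 m
Total time = 5.42 + 16.5 + 3.25 = 25.2 s

25.17 s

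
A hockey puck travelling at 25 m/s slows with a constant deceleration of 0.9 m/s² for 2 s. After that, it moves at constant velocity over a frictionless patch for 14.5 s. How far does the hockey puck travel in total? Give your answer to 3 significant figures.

385 m

Phase 1 (decelerating): v₀ = 25.0 m/s, a = -0.9 m/s².
v = v₀ + at = 25.0 + (-0.9)(2) = 23.2 m/s
Δx = v₀t + ½at² = 25.0·2 + 0.5·-0.9·2² = 48.2 m

Phase 2 (constant speed): v₀ = 23.2 m/s, a = 0 m/s².
v = v₀ + at = 23.2 + (0)(14.5) = 23.2 m/s
Δx = v₀t + ½at² = 23.2·14.5 + 0.5·0·14.5² = 336 m
Total distance = 48.2 + 336 = 385 m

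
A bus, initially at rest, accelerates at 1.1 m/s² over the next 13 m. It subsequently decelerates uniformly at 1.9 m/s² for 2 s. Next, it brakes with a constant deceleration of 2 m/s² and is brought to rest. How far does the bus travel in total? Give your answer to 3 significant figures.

20.5 m

Phase 1 (accelerating): v₀ = 0 m/s, a = 1.1 m/s².
v² = v₀² + 2aΔx = 0² + 2·1.1·13 = 28.6 → v = 5.35 m/s
t = (v − v₀)/a = (5.35 − 0)/1.1 = 4.86 s

Phase 2 (decelerating): v₀ = 5.35 m/s, a = -1.9 m/s².
v = v₀ + at = 5.35 + (-1.9)(2) = 1.55 m/s
Δx = v₀t + ½at² = 5.35·2 + 0.5·-1.9·2² = 6.90 m

Phase 3 (decelerating): v₀ = 1.55 m/s, a = -2 m/s².
v = v₀ + at → t = (0 − 1.55) / -2 = 0.774 s
v² = v₀² + 2aΔx → Δx = (0² − 1.55²)/(2·-2) = 0.599 m
Total distance = 13.0 + 6.90 + 0.599 = 20.5 m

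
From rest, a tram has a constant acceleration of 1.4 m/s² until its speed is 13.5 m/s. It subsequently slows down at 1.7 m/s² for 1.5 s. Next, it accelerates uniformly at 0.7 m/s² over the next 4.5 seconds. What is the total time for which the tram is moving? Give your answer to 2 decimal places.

Phase 1 (accelerating): v₀ = 0 m/s, a = 1.4 m/s².
v = v₀ + at → t = (13.5 − 0) / 1.4 = 9.64 s
v² = v₀² + 2aΔx → Δx = (13.5² − 0²)/(2·1.4) = 65.1 m

Phase 2 (decelerating): v₀ = 13.5 m/s, a = -1.7 m/s².
v = v₀ + at = 13.5 + (-1.7)(1.5) = 10.9 m/s
Δx = v₀t + ½at² = 13.5·1.5 + 0.5·-1.7·1.5² = 18.3 m

Phase 3 (accelerating): v₀ = 10.9 m/s, a = 0.7 m/s².
v = v₀ + at = 10.9 + (0.7)(4.5) = 14.1 m/s
Δx = v₀t + ½at² = 10.9·4.5 + 0.5·0.7·4.5² = 56.4 m
Total time = 9.64 + 1.50 + 4.50 = 15.6 s

15.64 s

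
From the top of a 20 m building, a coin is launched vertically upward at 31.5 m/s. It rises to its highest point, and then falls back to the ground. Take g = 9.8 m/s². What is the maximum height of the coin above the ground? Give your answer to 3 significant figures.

70.6 m

Phase 1 (rising): v₀ = 31.5 m/s, a = -9.8 m/s².
v = v₀ + at → t = (0 − 31.5) / -9.8 = 3.21 s
v² = v₀² + 2aΔx → Δx = (0² − 31.5²)/(2·-9.8) = 50.6 m
Maximum height = 20 + 50.6 = 70.6 m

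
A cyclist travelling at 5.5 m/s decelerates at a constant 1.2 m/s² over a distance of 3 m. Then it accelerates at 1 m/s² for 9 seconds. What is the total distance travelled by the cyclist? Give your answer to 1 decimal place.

Phase 1 (decelerating): v₀ = 5.50 m/s, a = -1.2 m/s².
v² = v₀² + 2aΔx = 5.50² + 2·-1.2·3 = 23.1 → v = 4.80 m/s
t = (v − v₀)/a = (4.80 − 5.50)/-1.2 = 0.582 s

Phase 2 (accelerating): v₀ = 4.80 m/s, a = 1 m/s².
v = v₀ + at = 4.80 + (1)(9) = 13.8 m/s
Δx = v₀t + ½at² = 4.80·9 + 0.5·1·9² = 83.7 m
Total distance = 3.00 + 83.7 = 86.7 m

86.7 m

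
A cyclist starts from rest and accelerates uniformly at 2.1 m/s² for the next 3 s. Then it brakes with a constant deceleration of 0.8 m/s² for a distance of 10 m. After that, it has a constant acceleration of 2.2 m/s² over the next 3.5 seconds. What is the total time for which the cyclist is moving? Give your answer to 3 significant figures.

8.29 s

Phase 1 (accelerating): v₀ = 0 m/s, a = 2.1 m/s².
v = v₀ + at = 0 + (2.1)(3) = 6.30 m/s
Δx = v₀t + ½at² = 0·3 + 0.5·2.1·3² = 9.45 m

Phase 2 (decelerating): v₀ = 6.30 m/s, a = -0.8 m/s².
v² = v₀² + 2aΔx = 6.30² + 2·-0.8·10 = 23.7 → v = 4.87 m/s
t = (v − v₀)/a = (4.87 − 6.30)/-0.8 = 1.79 s

Phase 3 (accelerating): v₀ = 4.87 m/s, a = 2.2 m/s².
v = v₀ + at = 4.87 + (2.2)(3.5) = 12.6 m/s
Δx = v₀t + ½at² = 4.87·3.5 + 0.5·2.2·3.5² = 30.5 m
Total time = 3.00 + 1.79 + 3.50 = 8.29 s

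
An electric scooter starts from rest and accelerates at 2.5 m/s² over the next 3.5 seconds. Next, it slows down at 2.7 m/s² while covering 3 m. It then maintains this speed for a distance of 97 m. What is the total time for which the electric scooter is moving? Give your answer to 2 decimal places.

16.35 s

Phase 1 (accelerating): v₀ = 0 m/s, a = 2.5 m/s².
v = v₀ + at = 0 + (2.5)(3.5) = 8.75 m/s
Δx = v₀t + ½at² = 0·3.5 + 0.5·2.5·3.5² = 15.3 m

Phase 2 (decelerating): v₀ = 8.75 m/s, a = -2.7 m/s².
v² = v₀² + 2aΔx = 8.75² + 2·-2.7·3 = 60.4 → v = 7.77 m/s
t = (v − v₀)/a = (7.77 − 8.75)/-2.7 = 0.363 s

Phase 3 (constant speed): v₀ = 7.77 m/s, a = 0 m/s².
Constant speed: t = d/v = 97/7.77 = 12.5 s
Total time = 3.50 + 0.363 + 12.5 = 16.3 s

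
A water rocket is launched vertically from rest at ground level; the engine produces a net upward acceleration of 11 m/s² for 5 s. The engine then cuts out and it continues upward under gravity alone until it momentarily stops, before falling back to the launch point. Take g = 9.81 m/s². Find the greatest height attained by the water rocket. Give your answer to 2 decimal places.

291.68 m

Phase 1 (powered ascent): v₀ = 0 m/s, a = 11 m/s².
v = v₀ + at = 0 + (11)(5) = 55.0 m/s
Δx = v₀t + ½at² = 0·5 + 0.5·11·5² = 138 m

Phase 2 (coasting upward): v₀ = 55.0 m/s, a = -9.81 m/s².
v = v₀ + at → t = (0 − 55.0) / -9.81 = 5.61 s
v² = v₀² + 2aΔx → Δx = (0² − 55.0²)/(2·-9.81) = 154 m
Maximum height = 138 + 154 = 292 m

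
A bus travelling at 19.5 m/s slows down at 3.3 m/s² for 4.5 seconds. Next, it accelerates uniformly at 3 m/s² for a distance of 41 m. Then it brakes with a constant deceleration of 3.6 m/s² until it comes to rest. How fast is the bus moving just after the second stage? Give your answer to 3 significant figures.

16.4 m/s

Phase 1 (decelerating): v₀ = 19.5 m/s, a = -3.3 m/s².
v = v₀ + at = 19.5 + (-3.3)(4.5) = 4.65 m/s
Δx = v₀t + ½at² = 19.5·4.5 + 0.5·-3.3·4.5² = 54.3 m

Phase 2 (accelerating): v₀ = 4.65 m/s, a = 3 m/s².
v² = v₀² + 2aΔx = 4.65² + 2·3·41 = 268 → v = 16.4 m/s
t = (v − v₀)/a = (16.4 − 4.65)/3 = 3.90 s
Speed at end of phase 2 = 16.4 m/s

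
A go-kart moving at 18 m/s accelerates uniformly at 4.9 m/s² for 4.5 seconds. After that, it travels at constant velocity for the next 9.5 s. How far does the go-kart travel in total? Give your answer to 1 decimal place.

511.1 m

Phase 1 (accelerating): v₀ = 18.0 m/s, a = 4.9 m/s².
v = v₀ + at = 18.0 + (4.9)(4.5) = 40.0 m/s
Δx = v₀t + ½at² = 18.0·4.5 + 0.5·4.9·4.5² = 131 m

Phase 2 (constant speed): v₀ = 40.0 m/s, a = 0 m/s².
v = v₀ + at = 40.0 + (0)(9.5) = 40.0 m/s
Δx = v₀t + ½at² = 40.0·9.5 + 0.5·0·9.5² = 380 m
Total distance = 131 + 380 = 511 m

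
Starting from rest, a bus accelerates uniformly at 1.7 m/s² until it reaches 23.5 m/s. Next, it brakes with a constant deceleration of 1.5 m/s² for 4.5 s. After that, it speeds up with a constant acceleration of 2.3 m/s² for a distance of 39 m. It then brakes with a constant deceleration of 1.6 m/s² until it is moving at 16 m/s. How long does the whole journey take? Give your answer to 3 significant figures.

23.8 s

Phase 1 (accelerating): v₀ = 0 m/s, a = 1.7 m/s².
v = v₀ + at → t = (23.5 − 0) / 1.7 = 13.8 s
v² = v₀² + 2aΔx → Δx = (23.5² − 0²)/(2·1.7) = 162 m

Phase 2 (decelerating): v₀ = 23.5 m/s, a = -1.5 m/s².
v = v₀ + at = 23.5 + (-1.5)(4.5) = 16.8 m/s
Δx = v₀t + ½at² = 23.5·4.5 + 0.5·-1.5·4.5² = 90.6 m

Phase 3 (accelerating): v₀ = 16.8 m/s, a = 2.3 m/s².
v² = v₀² + 2aΔx = 16.8² + 2·2.3·39 = 460 → v = 21.4 m/s
t = (v − v₀)/a = (21.4 − 16.8)/2.3 = 2.04 s

Phase 4 (decelerating): v₀ = 21.4 m/s, a = -1.6 m/s².
v = v₀ + at → t = (16 − 21.4) / -1.6 = 3.40 s
v² = v₀² + 2aΔx → Δx = (16² − 21.4²)/(2·-1.6) = 63.7 m
Total time = 13.8 + 4.50 + 2.04 + 3.40 = 23.8 s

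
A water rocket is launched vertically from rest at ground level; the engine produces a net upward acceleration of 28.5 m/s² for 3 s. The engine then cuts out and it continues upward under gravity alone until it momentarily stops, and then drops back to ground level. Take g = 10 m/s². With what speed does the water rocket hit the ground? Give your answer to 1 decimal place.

99.4 m/s

Phase 1 (powered ascent): v₀ = 0 m/s, a = 28.5 m/s².
v = v₀ + at = 0 + (28.5)(3) = 85.5 m/s
Δx = v₀t + ½at² = 0·3 + 0.5·28.5·3² = 128 m

Phase 2 (coasting upward): v₀ = 85.5 m/s, a = -10 m/s².
v = v₀ + at → t = (0 − 85.5) / -10 = 8.55 s
v² = v₀² + 2aΔx → Δx = (0² − 85.5²)/(2·-10) = 366 m

Phase 3 (free fall): v₀ = 0 m/s, a = -10 m/s².
Falls 494 m from rest: t = √(2·494/10) = 9.94 s; v = g·t = 99.4 m/s.
Impact speed = 99.4 m/s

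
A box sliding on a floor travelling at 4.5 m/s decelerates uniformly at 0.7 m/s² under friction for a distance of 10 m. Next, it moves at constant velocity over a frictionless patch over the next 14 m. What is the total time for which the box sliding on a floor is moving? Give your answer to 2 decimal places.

Phase 1 (decelerating): v₀ = 4.50 m/s, a = -0.7 m/s².
v² = v₀² + 2aΔx = 4.50² + 2·-0.7·10 = 6.25 → v = 2.50 m/s
t = (v − v₀)/a = (2.50 − 4.50)/-0.7 = 2.86 s

Phase 2 (constant speed): v₀ = 2.50 m/s, a = 0 m/s².
Constant speed: t = d/v = 14/2.50 = 5.60 s
Total time = 2.86 + 5.60 = 8.46 s

8.46 s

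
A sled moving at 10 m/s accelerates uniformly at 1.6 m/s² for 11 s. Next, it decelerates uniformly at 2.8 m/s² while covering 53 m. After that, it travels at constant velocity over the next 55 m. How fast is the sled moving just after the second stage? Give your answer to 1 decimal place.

Phase 1 (accelerating): v₀ = 10.0 m/s, a = 1.6 m/s².
v = v₀ + at = 10.0 + (1.6)(11) = 27.6 m/s
Δx = v₀t + ½at² = 10.0·11 + 0.5·1.6·11² = 207 m

Phase 2 (decelerating): v₀ = 27.6 m/s, a = -2.8 m/s².
v² = v₀² + 2aΔx = 27.6² + 2·-2.8·53 = 465 → v = 21.6 m/s
t = (v − v₀)/a = (21.6 − 27.6)/-2.8 = 2.16 s
Speed at end of phase 2 = 21.6 m/s

21.6 m/s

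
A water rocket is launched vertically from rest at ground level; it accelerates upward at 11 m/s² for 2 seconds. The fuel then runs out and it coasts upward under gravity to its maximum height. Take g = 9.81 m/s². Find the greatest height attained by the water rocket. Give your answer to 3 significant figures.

Phase 1 (powered ascent): v₀ = 0 m/s, a = 11 m/s².
v = v₀ + at = 0 + (11)(2) = 22.0 m/s
Δx = v₀t + ½at² = 0·2 + 0.5·11·2² = 22.0 m

Phase 2 (coasting upward): v₀ = 22.0 m/s, a = -9.81 m/s².
v = v₀ + at → t = (0 − 22.0) / -9.81 = 2.24 s
v² = v₀² + 2aΔx → Δx = (0² − 22.0²)/(2·-9.81) = 24.7 m
Maximum height = 22.0 + 24.7 = 46.7 m

46.7 m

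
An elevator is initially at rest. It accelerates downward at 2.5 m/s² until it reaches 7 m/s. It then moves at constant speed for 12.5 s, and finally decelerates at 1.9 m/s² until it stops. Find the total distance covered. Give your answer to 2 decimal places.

Phase 1 (accelerating): v₀ = 0 m/s, a = 2.5 m/s².
v = v₀ + at → t = (7 − 0) / 2.5 = 2.80 s
v² = v₀² + 2aΔx → Δx = (7² − 0²)/(2·2.5) = 9.80 m

Phase 2 (constant speed): v₀ = 7.00 m/s, a = 0 m/s².
v = v₀ + at = 7.00 + (0)(12.5) = 7.00 m/s
Δx = v₀t + ½at² = 7.00·12.5 + 0.5·0·12.5² = 87.5 m

Phase 3 (decelerating): v₀ = 7.00 m/s, a = -1.9 m/s².
v = v₀ + at → t = (0 − 7.00) / -1.9 = 3.68 s
v² = v₀² + 2aΔx → Δx = (0² − 7.00²)/(2·-1.9) = 12.9 m
Total distance = 9.80 + 87.5 + 12.9 = 110 m

110.19 m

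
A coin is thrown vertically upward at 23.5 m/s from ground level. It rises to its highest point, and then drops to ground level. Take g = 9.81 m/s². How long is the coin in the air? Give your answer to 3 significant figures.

4.79 s

Phase 1 (rising): v₀ = 23.5 m/s, a = -9.81 m/s².
v = v₀ + at → t = (0 − 23.5) / -9.81 = 2.40 s
v² = v₀² + 2aΔx → Δx = (0² − 23.5²)/(2·-9.81) = 28.1 m

Phase 2 (falling): v₀ = 0 m/s, a = -9.81 m/s².
Falls 28.1 m from rest: t = √(2·28.1/9.81) = 2.40 s; v = g·t = 23.5 m/s.
Total time = 2.40 + 2.40 = 4.79 s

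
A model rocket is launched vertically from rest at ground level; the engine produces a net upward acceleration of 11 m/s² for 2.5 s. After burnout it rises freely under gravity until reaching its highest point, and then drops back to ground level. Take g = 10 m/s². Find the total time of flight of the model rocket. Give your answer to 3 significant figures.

9.05 s

Phase 1 (powered ascent): v₀ = 0 m/s, a = 11 m/s².
v = v₀ + at = 0 + (11)(2.5) = 27.5 m/s
Δx = v₀t + ½at² = 0·2.5 + 0.5·11·2.5² = 34.4 m

Phase 2 (coasting upward): v₀ = 27.5 m/s, a = -10 m/s².
v = v₀ + at → t = (0 − 27.5) / -10 = 2.75 s
v² = v₀² + 2aΔx → Δx = (0² − 27.5²)/(2·-10) = 37.8 m

Phase 3 (free fall): v₀ = 0 m/s, a = -10 m/s².
Falls 72.2 m from rest: t = √(2·72.2/10) = 3.80 s; v = g·t = 38.0 m/s.
Total time = 2.50 + 2.75 + 3.80 = 9.05 s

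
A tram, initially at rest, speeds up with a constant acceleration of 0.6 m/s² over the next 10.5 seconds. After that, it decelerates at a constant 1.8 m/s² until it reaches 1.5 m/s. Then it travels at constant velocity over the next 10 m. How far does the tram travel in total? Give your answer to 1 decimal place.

Phase 1 (accelerating): v₀ = 0 m/s, a = 0.6 m/s².
v = v₀ + at = 0 + (0.6)(10.5) = 6.30 m/s
Δx = v₀t + ½at² = 0·10.5 + 0.5·0.6·10.5² = 33.1 m

Phase 2 (decelerating): v₀ = 6.30 m/s, a = -1.8 m/s².
v = v₀ + at → t = (1.5 − 6.30) / -1.8 = 2.67 s
v² = v₀² + 2aΔx → Δx = (1.5² − 6.30²)/(2·-1.8) = 10.4 m

Phase 3 (constant speed): v₀ = 1.50 m/s, a = 0 m/s².
Constant speed: t = d/v = 10/1.50 = 6.67 s
Total distance = 33.1 + 10.4 + 10.0 = 53.5 m

53.5 m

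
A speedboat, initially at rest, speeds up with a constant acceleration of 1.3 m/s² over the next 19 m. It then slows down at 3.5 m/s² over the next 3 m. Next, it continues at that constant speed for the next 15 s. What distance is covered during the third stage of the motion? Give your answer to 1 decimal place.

Phase 1 (accelerating): v₀ = 0 m/s, a = 1.3 m/s².
v² = v₀² + 2aΔx = 0² + 2·1.3·19 = 49.4 → v = 7.03 m/s
t = (v − v₀)/a = (7.03 − 0)/1.3 = 5.41 s

Phase 2 (decelerating): v₀ = 7.03 m/s, a = -3.5 m/s².
v² = v₀² + 2aΔx = 7.03² + 2·-3.5·3 = 28.4 → v = 5.33 m/s
t = (v − v₀)/a = (5.33 − 7.03)/-3.5 = 0.486 s

Phase 3 (constant speed): v₀ = 5.33 m/s, a = 0 m/s².
v = v₀ + at = 5.33 + (0)(15) = 5.33 m/s
Δx = v₀t + ½at² = 5.33·15 + 0.5·0·15² = 79.9 m
Distance in phase 3 = 79.9 m

79.9 m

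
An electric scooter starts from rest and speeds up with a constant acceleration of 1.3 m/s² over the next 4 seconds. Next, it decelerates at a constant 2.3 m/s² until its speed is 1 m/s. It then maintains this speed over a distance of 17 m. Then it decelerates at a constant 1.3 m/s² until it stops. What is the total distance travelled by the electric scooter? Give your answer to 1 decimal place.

Phase 1 (accelerating): v₀ = 0 m/s, a = 1.3 m/s².
v = v₀ + at = 0 + (1.3)(4) = 5.20 m/s
Δx = v₀t + ½at² = 0·4 + 0.5·1.3·4² = 10.4 m

Phase 2 (decelerating): v₀ = 5.20 m/s, a = -2.3 m/s².
v = v₀ + at → t = (1 − 5.20) / -2.3 = 1.83 s
v² = v₀² + 2aΔx → Δx = (1² − 5.20²)/(2·-2.3) = 5.66 m

Phase 3 (constant speed): v₀ = 1.00 m/s, a = 0 m/s².
Constant speed: t = d/v = 17/1.00 = 17.0 s

Phase 4 (decelerating): v₀ = 1.00 m/s, a = -1.3 m/s².
v = v₀ + at → t = (0 − 1.00) / -1.3 = 0.769 s
v² = v₀² + 2aΔx → Δx = (0² − 1.00²)/(2·-1.3) = 0.385 m
Total distance = 10.4 + 5.66 + 17.0 + 0.385 = 33.4 m

33.4 m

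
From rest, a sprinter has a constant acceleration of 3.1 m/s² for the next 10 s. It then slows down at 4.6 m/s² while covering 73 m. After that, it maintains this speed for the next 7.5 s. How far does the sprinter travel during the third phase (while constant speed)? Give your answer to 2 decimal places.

127.59 m

Phase 1 (accelerating): v₀ = 0 m/s, a = 3.1 m/s².
v = v₀ + at = 0 + (3.1)(10) = 31.0 m/s
Δx = v₀t + ½at² = 0·10 + 0.5·3.1·10² = 155 m

Phase 2 (decelerating): v₀ = 31.0 m/s, a = -4.6 m/s².
v² = v₀² + 2aΔx = 31.0² + 2·-4.6·73 = 289 → v = 17.0 m/s
t = (v − v₀)/a = (17.0 − 31.0)/-4.6 = 3.04 s

Phase 3 (constant speed): v₀ = 17.0 m/s, a = 0 m/s².
v = v₀ + at = 17.0 + (0)(7.5) = 17.0 m/s
Δx = v₀t + ½at² = 17.0·7.5 + 0.5·0·7.5² = 128 m
Distance in phase 3 = 128 m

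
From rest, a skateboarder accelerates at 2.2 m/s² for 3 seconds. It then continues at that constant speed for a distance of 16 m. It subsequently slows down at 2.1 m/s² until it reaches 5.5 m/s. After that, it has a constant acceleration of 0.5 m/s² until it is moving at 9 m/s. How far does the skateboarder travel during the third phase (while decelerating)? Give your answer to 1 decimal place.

3.2 m

Phase 1 (accelerating): v₀ = 0 m/s, a = 2.2 m/s².
v = v₀ + at = 0 + (2.2)(3) = 6.60 m/s
Δx = v₀t + ½at² = 0·3 + 0.5·2.2·3² = 9.90 m

Phase 2 (constant speed): v₀ = 6.60 m/s, a = 0 m/s².
Constant speed: t = d/v = 16/6.60 = 2.42 s

Phase 3 (decelerating): v₀ = 6.60 m/s, a = -2.1 m/s².
v = v₀ + at → t = (5.5 − 6.60) / -2.1 = 0.524 s
v² = v₀² + 2aΔx → Δx = (5.5² − 6.60²)/(2·-2.1) = 3.17 m
Distance in phase 3 = 3.17 m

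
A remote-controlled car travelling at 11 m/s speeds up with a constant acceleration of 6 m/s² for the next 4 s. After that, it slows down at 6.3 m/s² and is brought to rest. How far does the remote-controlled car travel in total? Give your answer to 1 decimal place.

189.2 m

Phase 1 (accelerating): v₀ = 11.0 m/s, a = 6 m/s².
v = v₀ + at = 11.0 + (6)(4) = 35.0 m/s
Δx = v₀t + ½at² = 11.0·4 + 0.5·6·4² = 92.0 m

Phase 2 (decelerating): v₀ = 35.0 m/s, a = -6.3 m/s².
v = v₀ + at → t = (0 − 35.0) / -6.3 = 5.56 s
v² = v₀² + 2aΔx → Δx = (0² − 35.0²)/(2·-6.3) = 97.2 m
Total distance = 92.0 + 97.2 = 189 m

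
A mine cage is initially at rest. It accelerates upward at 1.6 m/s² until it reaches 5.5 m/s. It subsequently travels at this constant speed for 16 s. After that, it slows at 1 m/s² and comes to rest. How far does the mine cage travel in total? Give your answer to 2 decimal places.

Phase 1 (accelerating): v₀ = 0 m/s, a = 1.6 m/s².
v = v₀ + at → t = (5.5 − 0) / 1.6 = 3.44 s
v² = v₀² + 2aΔx → Δx = (5.5² − 0²)/(2·1.6) = 9.45 m

Phase 2 (constant speed): v₀ = 5.50 m/s, a = 0 m/s².
v = v₀ + at = 5.50 + (0)(16) = 5.50 m/s
Δx = v₀t + ½at² = 5.50·16 + 0.5·0·16² = 88.0 m

Phase 3 (decelerating): v₀ = 5.50 m/s, a = -1 m/s².
v = v₀ + at → t = (0 − 5.50) / -1 = 5.50 s
v² = v₀² + 2aΔx → Δx = (0² − 5.50²)/(2·-1) = 15.1 m
Total distance = 9.45 + 88.0 + 15.1 = 113 m

112.58 m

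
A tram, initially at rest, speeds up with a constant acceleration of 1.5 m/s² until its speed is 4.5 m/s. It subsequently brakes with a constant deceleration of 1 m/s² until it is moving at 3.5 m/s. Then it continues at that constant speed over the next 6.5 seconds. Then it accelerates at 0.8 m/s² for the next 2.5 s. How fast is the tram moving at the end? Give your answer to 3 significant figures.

Phase 1 (accelerating): v₀ = 0 m/s, a = 1.5 m/s².
v = v₀ + at → t = (4.5 − 0) / 1.5 = 3.00 s
v² = v₀² + 2aΔx → Δx = (4.5² − 0²)/(2·1.5) = 6.75 m

Phase 2 (decelerating): v₀ = 4.50 m/s, a = -1 m/s².
v = v₀ + at → t = (3.5 − 4.50) / -1 = 1.00 s
v² = v₀² + 2aΔx → Δx = (3.5² − 4.50²)/(2·-1) = 4.00 m

Phase 3 (constant speed): v₀ = 3.50 m/s, a = 0 m/s².
v = v₀ + at = 3.50 + (0)(6.5) = 3.50 m/s
Δx = v₀t + ½at² = 3.50·6.5 + 0.5·0·6.5² = 22.8 m

Phase 4 (accelerating): v₀ = 3.50 m/s, a = 0.8 m/s².
v = v₀ + at = 3.50 + (0.8)(2.5) = 5.50 m/s
Δx = v₀t + ½at² = 3.50·2.5 + 0.5·0.8·2.5² = 11.2 m
Final speed = 5.50 m/s

5.50 m/s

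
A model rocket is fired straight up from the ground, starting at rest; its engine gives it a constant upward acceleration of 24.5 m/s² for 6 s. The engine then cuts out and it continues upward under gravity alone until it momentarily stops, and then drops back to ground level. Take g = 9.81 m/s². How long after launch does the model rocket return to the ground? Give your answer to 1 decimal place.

Phase 1 (powered ascent): v₀ = 0 m/s, a = 24.5 m/s².
v = v₀ + at = 0 + (24.5)(6) = 147 m/s
Δx = v₀t + ½at² = 0·6 + 0.5·24.5·6² = 441 m

Phase 2 (coasting upward): v₀ = 147 m/s, a = -9.81 m/s².
v = v₀ + at → t = (0 − 147) / -9.81 = 15.0 s
v² = v₀² + 2aΔx → Δx = (0² − 147²)/(2·-9.81) = 1100 m

Phase 3 (free fall): v₀ = 0 m/s, a = -9.81 m/s².
Falls 1540 m from rest: t = √(2·1540/9.81) = 17.7 s; v = g·t = 174 m/s.
Total time = 6.00 + 15.0 + 17.7 = 38.7 s

38.7 s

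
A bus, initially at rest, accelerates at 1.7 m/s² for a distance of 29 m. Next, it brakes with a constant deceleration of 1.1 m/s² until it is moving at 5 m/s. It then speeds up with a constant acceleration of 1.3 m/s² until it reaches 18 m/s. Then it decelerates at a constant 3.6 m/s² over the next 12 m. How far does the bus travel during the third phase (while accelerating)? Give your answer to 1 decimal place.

115.0 m

Phase 1 (accelerating): v₀ = 0 m/s, a = 1.7 m/s².
v² = v₀² + 2aΔx = 0² + 2·1.7·29 = 98.6 → v = 9.93 m/s
t = (v − v₀)/a = (9.93 − 0)/1.7 = 5.84 s

Phase 2 (decelerating): v₀ = 9.93 m/s, a = -1.1 m/s².
v = v₀ + at → t = (5 − 9.93) / -1.1 = 4.48 s
v² = v₀² + 2aΔx → Δx = (5² − 9.93²)/(2·-1.1) = 33.5 m

Phase 3 (accelerating): v₀ = 5.00 m/s, a = 1.3 m/s².
v = v₀ + at → t = (18 − 5.00) / 1.3 = 10.0 s
v² = v₀² + 2aΔx → Δx = (18² − 5.00²)/(2·1.3) = 115 m
Distance in phase 3 = 115 m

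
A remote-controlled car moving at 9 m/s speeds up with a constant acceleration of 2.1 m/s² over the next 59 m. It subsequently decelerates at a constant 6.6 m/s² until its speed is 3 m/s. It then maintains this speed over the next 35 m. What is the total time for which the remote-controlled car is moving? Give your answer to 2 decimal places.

18.31 s

Phase 1 (accelerating): v₀ = 9.00 m/s, a = 2.1 m/s².
v² = v₀² + 2aΔx = 9.00² + 2·2.1·59 = 329 → v = 18.1 m/s
t = (v − v₀)/a = (18.1 − 9.00)/2.1 = 4.35 s

Phase 2 (decelerating): v₀ = 18.1 m/s, a = -6.6 m/s².
v = v₀ + at → t = (3 − 18.1) / -6.6 = 2.29 s
v² = v₀² + 2aΔx → Δx = (3² − 18.1²)/(2·-6.6) = 24.2 m

Phase 3 (constant speed): v₀ = 3.00 m/s, a = 0 m/s².
Constant speed: t = d/v = 35/3.00 = 11.7 s
Total time = 4.35 + 2.29 + 11.7 = 18.3 s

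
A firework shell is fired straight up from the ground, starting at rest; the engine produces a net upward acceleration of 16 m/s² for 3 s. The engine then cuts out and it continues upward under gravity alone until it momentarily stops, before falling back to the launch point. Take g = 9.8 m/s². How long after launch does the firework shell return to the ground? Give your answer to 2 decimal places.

14.12 s

Phase 1 (powered ascent): v₀ = 0 m/s, a = 16 m/s².
v = v₀ + at = 0 + (16)(3) = 48.0 m/s
Δx = v₀t + ½at² = 0·3 + 0.5·16·3² = 72.0 m

Phase 2 (coasting upward): v₀ = 48.0 m/s, a = -9.8 m/s².
v = v₀ + at → t = (0 − 48.0) / -9.8 = 4.90 s
v² = v₀² + 2aΔx → Δx = (0² − 48.0²)/(2·-9.8) = 118 m

Phase 3 (free fall): v₀ = 0 m/s, a = -9.8 m/s².
Falls 190 m from rest: t = √(2·190/9.8) = 6.22 s; v = g·t = 61.0 m/s.
Total time = 3.00 + 4.90 + 6.22 = 14.1 s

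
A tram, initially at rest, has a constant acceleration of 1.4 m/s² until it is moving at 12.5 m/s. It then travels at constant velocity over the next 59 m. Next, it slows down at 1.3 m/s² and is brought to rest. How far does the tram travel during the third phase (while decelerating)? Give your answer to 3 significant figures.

Phase 1 (accelerating): v₀ = 0 m/s, a = 1.4 m/s².
v = v₀ + at → t = (12.5 − 0) / 1.4 = 8.93 s
v² = v₀² + 2aΔx → Δx = (12.5² − 0²)/(2·1.4) = 55.8 m

Phase 2 (constant speed): v₀ = 12.5 m/s, a = 0 m/s².
Constant speed: t = d/v = 59/12.5 = 4.72 s

Phase 3 (decelerating): v₀ = 12.5 m/s, a = -1.3 m/s².
v = v₀ + at → t = (0 − 12.5) / -1.3 = 9.62 s
v² = v₀² + 2aΔx → Δx = (0² − 12.5²)/(2·-1.3) = 60.1 m
Distance in phase 3 = 60.1 m

60.1 m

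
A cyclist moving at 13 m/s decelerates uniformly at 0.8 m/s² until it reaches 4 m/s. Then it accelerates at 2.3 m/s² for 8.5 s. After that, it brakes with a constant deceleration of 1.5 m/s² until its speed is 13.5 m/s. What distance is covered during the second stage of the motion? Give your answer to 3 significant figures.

Phase 1 (decelerating): v₀ = 13.0 m/s, a = -0.8 m/s².
v = v₀ + at → t = (4 − 13.0) / -0.8 = 11.2 s
v² = v₀² + 2aΔx → Δx = (4² − 13.0²)/(2·-0.8) = 95.6 m

Phase 2 (accelerating): v₀ = 4.00 m/s, a = 2.3 m/s².
v = v₀ + at = 4.00 + (2.3)(8.5) = 23.5 m/s
Δx = v₀t + ½at² = 4.00·8.5 + 0.5·2.3·8.5² = 117 m
Distance in phase 2 = 117 m

117 m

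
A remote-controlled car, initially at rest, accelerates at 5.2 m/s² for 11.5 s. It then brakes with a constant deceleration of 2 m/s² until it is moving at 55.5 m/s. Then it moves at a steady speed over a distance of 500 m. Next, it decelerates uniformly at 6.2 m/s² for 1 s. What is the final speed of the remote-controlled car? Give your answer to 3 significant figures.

Phase 1 (accelerating): v₀ = 0 m/s, a = 5.2 m/s².
v = v₀ + at = 0 + (5.2)(11.5) = 59.8 m/s
Δx = v₀t + ½at² = 0·11.5 + 0.5·5.2·11.5² = 344 m

Phase 2 (decelerating): v₀ = 59.8 m/s, a = -2 m/s².
v = v₀ + at → t = (55.5 − 59.8) / -2 = 2.15 s
v² = v₀² + 2aΔx → Δx = (55.5² − 59.8²)/(2·-2) = 124 m

Phase 3 (constant speed): v₀ = 55.5 m/s, a = 0 m/s².
Constant speed: t = d/v = 500/55.5 = 9.01 s

Phase 4 (decelerating): v₀ = 55.5 m/s, a = -6.2 m/s².
v = v₀ + at = 55.5 + (-6.2)(1) = 49.3 m/s
Δx = v₀t + ½at² = 55.5·1 + 0.5·-6.2·1² = 52.4 m
Final speed = 49.3 m/s

49.3 m/s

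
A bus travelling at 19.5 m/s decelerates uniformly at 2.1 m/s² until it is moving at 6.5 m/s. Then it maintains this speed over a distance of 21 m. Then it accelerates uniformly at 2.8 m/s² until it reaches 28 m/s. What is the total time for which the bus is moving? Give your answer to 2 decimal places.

Phase 1 (decelerating): v₀ = 19.5 m/s, a = -2.1 m/s².
v = v₀ + at → t = (6.5 − 19.5) / -2.1 = 6.19 s
v² = v₀² + 2aΔx → Δx = (6.5² − 19.5²)/(2·-2.1) = 80.5 m

Phase 2 (constant speed): v₀ = 6.50 m/s, a = 0 m/s².
Constant speed: t = d/v = 21/6.50 = 3.23 s

Phase 3 (accelerating): v₀ = 6.50 m/s, a = 2.8 m/s².
v = v₀ + at → t = (28 − 6.50) / 2.8 = 7.68 s
v² = v₀² + 2aΔx → Δx = (28² − 6.50²)/(2·2.8) = 132 m
Total time = 6.19 + 3.23 + 7.68 = 17.1 s

17.10 s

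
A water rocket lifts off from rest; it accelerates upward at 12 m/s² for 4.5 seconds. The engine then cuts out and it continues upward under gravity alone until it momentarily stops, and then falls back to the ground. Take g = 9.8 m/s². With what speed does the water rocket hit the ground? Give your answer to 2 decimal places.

Phase 1 (powered ascent): v₀ = 0 m/s, a = 12 m/s².
v = v₀ + at = 0 + (12)(4.5) = 54.0 m/s
Δx = v₀t + ½at² = 0·4.5 + 0.5·12·4.5² = 122 m

Phase 2 (coasting upward): v₀ = 54.0 m/s, a = -9.8 m/s².
v = v₀ + at → t = (0 − 54.0) / -9.8 = 5.51 s
v² = v₀² + 2aΔx → Δx = (0² − 54.0²)/(2·-9.8) = 149 m

Phase 3 (free fall): v₀ = 0 m/s, a = -9.8 m/s².
Falls 270 m from rest: t = √(2·270/9.8) = 7.43 s; v = g·t = 72.8 m/s.
Impact speed = 72.8 m/s

72.78 m/s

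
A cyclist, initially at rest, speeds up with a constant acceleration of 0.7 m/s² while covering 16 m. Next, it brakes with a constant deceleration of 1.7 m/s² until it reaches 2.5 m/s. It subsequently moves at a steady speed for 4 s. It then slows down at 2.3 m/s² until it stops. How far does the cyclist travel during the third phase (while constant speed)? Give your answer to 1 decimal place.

Phase 1 (accelerating): v₀ = 0 m/s, a = 0.7 m/s².
v² = v₀² + 2aΔx = 0² + 2·0.7·16 = 22.4 → v = 4.73 m/s
t = (v − v₀)/a = (4.73 − 0)/0.7 = 6.76 s

Phase 2 (decelerating): v₀ = 4.73 m/s, a = -1.7 m/s².
v = v₀ + at → t = (2.5 − 4.73) / -1.7 = 1.31 s
v² = v₀² + 2aΔx → Δx = (2.5² − 4.73²)/(2·-1.7) = 4.75 m

Phase 3 (constant speed): v₀ = 2.50 m/s, a = 0 m/s².
v = v₀ + at = 2.50 + (0)(4) = 2.50 m/s
Δx = v₀t + ½at² = 2.50·4 + 0.5·0·4² = 10.0 m
Distance in phase 3 = 10.0 m

10.0 m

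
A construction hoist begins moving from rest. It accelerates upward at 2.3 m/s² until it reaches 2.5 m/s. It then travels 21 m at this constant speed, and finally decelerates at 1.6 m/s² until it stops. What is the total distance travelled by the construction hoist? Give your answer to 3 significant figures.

Phase 1 (accelerating): v₀ = 0 m/s, a = 2.3 m/s².
v = v₀ + at → t = (2.5 − 0) / 2.3 = 1.09 s
v² = v₀² + 2aΔx → Δx = (2.5² − 0²)/(2·2.3) = 1.36 m

Phase 2 (constant speed): v₀ = 2.50 m/s, a = 0 m/s².
Constant speed: t = d/v = 21/2.50 = 8.40 s

Phase 3 (decelerating): v₀ = 2.50 m/s, a = -1.6 m/s².
v = v₀ + at → t = (0 − 2.50) / -1.6 = 1.56 s
v² = v₀² + 2aΔx → Δx = (0² − 2.50²)/(2·-1.6) = 1.95 m
Total distance = 1.36 + 21.0 + 1.95 = 24.3 m

24.3 m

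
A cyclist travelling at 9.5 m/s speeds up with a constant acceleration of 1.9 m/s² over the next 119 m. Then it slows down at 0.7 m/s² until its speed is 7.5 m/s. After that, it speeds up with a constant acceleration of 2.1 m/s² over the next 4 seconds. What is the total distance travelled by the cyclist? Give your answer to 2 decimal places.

Phase 1 (accelerating): v₀ = 9.50 m/s, a = 1.9 m/s².
v² = v₀² + 2aΔx = 9.50² + 2·1.9·119 = 542 → v = 23.3 m/s
t = (v − v₀)/a = (23.3 − 9.50)/1.9 = 7.26 s

Phase 2 (decelerating): v₀ = 23.3 m/s, a = -0.7 m/s².
v = v₀ + at → t = (7.5 − 23.3) / -0.7 = 22.6 s
v² = v₀² + 2aΔx → Δx = (7.5² − 23.3²)/(2·-0.7) = 347 m

Phase 3 (accelerating): v₀ = 7.50 m/s, a = 2.1 m/s².
v = v₀ + at = 7.50 + (2.1)(4) = 15.9 m/s
Δx = v₀t + ½at² = 7.50·4 + 0.5·2.1·4² = 46.8 m
Total distance = 119 + 347 + 46.8 = 513 m

513.09 m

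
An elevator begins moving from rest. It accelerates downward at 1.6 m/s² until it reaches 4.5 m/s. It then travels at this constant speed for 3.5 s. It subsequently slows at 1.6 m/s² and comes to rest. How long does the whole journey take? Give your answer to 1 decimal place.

9.1 s

Phase 1 (accelerating): v₀ = 0 m/s, a = 1.6 m/s².
v = v₀ + at → t = (4.5 − 0) / 1.6 = 2.81 s
v² = v₀² + 2aΔx → Δx = (4.5² − 0²)/(2·1.6) = 6.33 m

Phase 2 (constant speed): v₀ = 4.50 m/s, a = 0 m/s².
v = v₀ + at = 4.50 + (0)(3.5) = 4.50 m/s
Δx = v₀t + ½at² = 4.50·3.5 + 0.5·0·3.5² = 15.8 m

Phase 3 (decelerating): v₀ = 4.50 m/s, a = -1.6 m/s².
v = v₀ + at → t = (0 − 4.50) / -1.6 = 2.81 s
v² = v₀² + 2aΔx → Δx = (0² − 4.50²)/(2·-1.6) = 6.33 m
Total time = 2.81 + 3.50 + 2.81 = 9.12 s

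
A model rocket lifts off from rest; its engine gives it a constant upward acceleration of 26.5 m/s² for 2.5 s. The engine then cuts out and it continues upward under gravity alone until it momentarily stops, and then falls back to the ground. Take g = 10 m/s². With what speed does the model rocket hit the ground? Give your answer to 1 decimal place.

77.8 m/s

Phase 1 (powered ascent): v₀ = 0 m/s, a = 26.5 m/s².
v = v₀ + at = 0 + (26.5)(2.5) = 66.2 m/s
Δx = v₀t + ½at² = 0·2.5 + 0.5·26.5·2.5² = 82.8 m

Phase 2 (coasting upward): v₀ = 66.2 m/s, a = -10 m/s².
v = v₀ + at → t = (0 − 66.2) / -10 = 6.62 s
v² = v₀² + 2aΔx → Δx = (0² − 66.2²)/(2·-10) = 219 m

Phase 3 (free fall): v₀ = 0 m/s, a = -10 m/s².
Falls 302 m from rest: t = √(2·302/10) = 7.78 s; v = g·t = 77.8 m/s.
Impact speed = 77.8 m/s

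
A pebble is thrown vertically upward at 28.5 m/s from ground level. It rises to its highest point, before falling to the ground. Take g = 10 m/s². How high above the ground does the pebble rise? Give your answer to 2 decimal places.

Phase 1 (rising): v₀ = 28.5 m/s, a = -10 m/s².
v = v₀ + at → t = (0 − 28.5) / -10 = 2.85 s
v² = v₀² + 2aΔx → Δx = (0² − 28.5²)/(2·-10) = 40.6 m
Maximum height = 40.6 m

40.61 m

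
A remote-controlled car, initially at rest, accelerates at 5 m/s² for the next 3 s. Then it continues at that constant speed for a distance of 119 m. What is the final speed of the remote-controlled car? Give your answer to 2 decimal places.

15.00 m/s

Phase 1 (accelerating): v₀ = 0 m/s, a = 5 m/s².
v = v₀ + at = 0 + (5)(3) = 15.0 m/s
Δx = v₀t + ½at² = 0·3 + 0.5·5·3² = 22.5 m

Phase 2 (constant speed): v₀ = 15.0 m/s, a = 0 m/s².
Constant speed: t = d/v = 119/15.0 = 7.93 s
Final speed = 15.0 m/s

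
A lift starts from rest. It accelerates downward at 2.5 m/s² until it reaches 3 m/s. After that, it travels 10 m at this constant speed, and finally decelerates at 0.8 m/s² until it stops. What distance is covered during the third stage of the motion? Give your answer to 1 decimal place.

Phase 1 (accelerating): v₀ = 0 m/s, a = 2.5 m/s².
v = v₀ + at → t = (3 − 0) / 2.5 = 1.20 s
v² = v₀² + 2aΔx → Δx = (3² − 0²)/(2·2.5) = 1.80 m

Phase 2 (constant speed): v₀ = 3.00 m/s, a = 0 m/s².
Constant speed: t = d/v = 10/3.00 = 3.33 s

Phase 3 (decelerating): v₀ = 3.00 m/s, a = -0.8 m/s².
v = v₀ + at → t = (0 − 3.00) / -0.8 = 3.75 s
v² = v₀² + 2aΔx → Δx = (0² − 3.00²)/(2·-0.8) = 5.62 m
Distance in phase 3 = 5.62 m

5.6 m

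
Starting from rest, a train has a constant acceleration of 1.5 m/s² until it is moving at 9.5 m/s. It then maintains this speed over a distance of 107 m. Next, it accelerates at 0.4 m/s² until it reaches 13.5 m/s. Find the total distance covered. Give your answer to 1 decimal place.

Phase 1 (accelerating): v₀ = 0 m/s, a = 1.5 m/s².
v = v₀ + at → t = (9.5 − 0) / 1.5 = 6.33 s
v² = v₀² + 2aΔx → Δx = (9.5² − 0²)/(2·1.5) = 30.1 m

Phase 2 (constant speed): v₀ = 9.50 m/s, a = 0 m/s².
Constant speed: t = d/v = 107/9.50 = 11.3 s

Phase 3 (accelerating): v₀ = 9.50 m/s, a = 0.4 m/s².
v = v₀ + at → t = (13.5 − 9.50) / 0.4 = 10.0 s
v² = v₀² + 2aΔx → Δx = (13.5² − 9.50²)/(2·0.4) = 115 m
Total distance = 30.1 + 107 + 115 = 252 m

252.1 m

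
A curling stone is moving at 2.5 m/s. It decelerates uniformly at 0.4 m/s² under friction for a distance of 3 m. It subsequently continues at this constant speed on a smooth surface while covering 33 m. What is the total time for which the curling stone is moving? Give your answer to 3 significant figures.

Phase 1 (decelerating): v₀ = 2.50 m/s, a = -0.4 m/s².
v² = v₀² + 2aΔx = 2.50² + 2·-0.4·3 = 3.85 → v = 1.96 m/s
t = (v − v₀)/a = (1.96 − 2.50)/-0.4 = 1.34 s

Phase 2 (constant speed): v₀ = 1.96 m/s, a = 0 m/s².
Constant speed: t = d/v = 33/1.96 = 16.8 s
Total time = 1.34 + 16.8 = 18.2 s

18.2 s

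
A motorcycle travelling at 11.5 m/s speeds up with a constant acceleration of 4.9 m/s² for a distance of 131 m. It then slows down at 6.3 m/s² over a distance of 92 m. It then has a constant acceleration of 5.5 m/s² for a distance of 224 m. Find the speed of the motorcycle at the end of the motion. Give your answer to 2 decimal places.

Phase 1 (accelerating): v₀ = 11.5 m/s, a = 4.9 m/s².
v² = v₀² + 2aΔx = 11.5² + 2·4.9·131 = 1420 → v = 37.6 m/s
t = (v − v₀)/a = (37.6 − 11.5)/4.9 = 5.33 s

Phase 2 (decelerating): v₀ = 37.6 m/s, a = -6.3 m/s².
v² = v₀² + 2aΔx = 37.6² + 2·-6.3·92 = 257 → v = 16.0 m/s
t = (v − v₀)/a = (16.0 − 37.6)/-6.3 = 3.43 s

Phase 3 (accelerating): v₀ = 16.0 m/s, a = 5.5 m/s².
v² = v₀² + 2aΔx = 16.0² + 2·5.5·224 = 2720 → v = 52.2 m/s
t = (v − v₀)/a = (52.2 − 16.0)/5.5 = 6.57 s
Final speed = 52.2 m/s

52.16 m/s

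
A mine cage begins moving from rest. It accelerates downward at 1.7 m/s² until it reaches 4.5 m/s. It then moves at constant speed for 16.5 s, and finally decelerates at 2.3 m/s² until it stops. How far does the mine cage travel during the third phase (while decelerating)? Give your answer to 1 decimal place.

Phase 1 (accelerating): v₀ = 0 m/s, a = 1.7 m/s².
v = v₀ + at → t = (4.5 − 0) / 1.7 = 2.65 s
v² = v₀² + 2aΔx → Δx = (4.5² − 0²)/(2·1.7) = 5.96 m

Phase 2 (constant speed): v₀ = 4.50 m/s, a = 0 m/s².
v = v₀ + at = 4.50 + (0)(16.5) = 4.50 m/s
Δx = v₀t + ½at² = 4.50·16.5 + 0.5·0·16.5² = 74.2 m

Phase 3 (decelerating): v₀ = 4.50 m/s, a = -2.3 m/s².
v = v₀ + at → t = (0 − 4.50) / -2.3 = 1.96 s
v² = v₀² + 2aΔx → Δx = (0² − 4.50²)/(2·-2.3) = 4.40 m
Distance in phase 3 = 4.40 m

4.4 m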